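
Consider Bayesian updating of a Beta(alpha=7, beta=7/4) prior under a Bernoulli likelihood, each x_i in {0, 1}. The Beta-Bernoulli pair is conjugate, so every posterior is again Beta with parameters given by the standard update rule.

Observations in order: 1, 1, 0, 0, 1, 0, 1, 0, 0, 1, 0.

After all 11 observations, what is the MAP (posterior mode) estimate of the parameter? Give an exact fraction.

obs 1: x=1 → posterior Beta(8, 7/4)
obs 2: x=1 → posterior Beta(9, 7/4)
obs 3: x=0 → posterior Beta(9, 11/4)
obs 4: x=0 → posterior Beta(9, 15/4)
obs 5: x=1 → posterior Beta(10, 15/4)
obs 6: x=0 → posterior Beta(10, 19/4)
obs 7: x=1 → posterior Beta(11, 19/4)
obs 8: x=0 → posterior Beta(11, 23/4)
obs 9: x=0 → posterior Beta(11, 27/4)
obs 10: x=1 → posterior Beta(12, 27/4)
obs 11: x=0 → posterior Beta(12, 31/4)

44/71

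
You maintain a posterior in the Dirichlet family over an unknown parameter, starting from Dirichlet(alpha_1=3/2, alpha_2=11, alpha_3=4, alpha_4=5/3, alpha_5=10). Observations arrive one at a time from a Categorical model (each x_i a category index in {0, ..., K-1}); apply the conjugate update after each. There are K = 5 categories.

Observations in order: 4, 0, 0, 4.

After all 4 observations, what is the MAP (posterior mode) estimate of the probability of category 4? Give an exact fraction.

obs 1: x=4 → posterior Dirichlet(3/2, 11, 4, 5/3, 11)
obs 2: x=0 → posterior Dirichlet(5/2, 11, 4, 5/3, 11)
obs 3: x=0 → posterior Dirichlet(7/2, 11, 4, 5/3, 11)
obs 4: x=4 → posterior Dirichlet(7/2, 11, 4, 5/3, 12)

66/163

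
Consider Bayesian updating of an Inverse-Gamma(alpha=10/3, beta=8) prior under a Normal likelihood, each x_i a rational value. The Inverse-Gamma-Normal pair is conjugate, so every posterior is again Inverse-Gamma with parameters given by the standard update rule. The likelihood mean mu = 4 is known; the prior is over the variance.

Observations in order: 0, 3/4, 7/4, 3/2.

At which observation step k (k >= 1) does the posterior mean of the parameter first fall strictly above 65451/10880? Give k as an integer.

obs 1: x=0 → posterior Inverse-Gamma(23/6, 16)
obs 2: x=3/4 → posterior Inverse-Gamma(13/3, 681/32)
obs 3: x=7/4 → posterior Inverse-Gamma(29/6, 381/16)
obs 4: x=3/2 → posterior Inverse-Gamma(16/3, 431/16)

k = 2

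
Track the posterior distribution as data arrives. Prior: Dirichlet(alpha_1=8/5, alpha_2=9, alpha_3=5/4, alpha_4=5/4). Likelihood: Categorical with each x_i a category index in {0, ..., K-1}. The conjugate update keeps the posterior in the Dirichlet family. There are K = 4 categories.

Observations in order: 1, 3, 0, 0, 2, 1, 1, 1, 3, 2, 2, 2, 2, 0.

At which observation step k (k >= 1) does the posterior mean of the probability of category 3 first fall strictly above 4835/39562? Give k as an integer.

obs 1: x=1 → posterior Dirichlet(8/5, 10, 5/4, 5/4)
obs 2: x=3 → posterior Dirichlet(8/5, 10, 5/4, 9/4)
obs 3: x=0 → posterior Dirichlet(13/5, 10, 5/4, 9/4)
obs 4: x=0 → posterior Dirichlet(18/5, 10, 5/4, 9/4)
obs 5: x=2 → posterior Dirichlet(18/5, 10, 9/4, 9/4)
obs 6: x=1 → posterior Dirichlet(18/5, 11, 9/4, 9/4)
obs 7: x=1 → posterior Dirichlet(18/5, 12, 9/4, 9/4)
obs 8: x=1 → posterior Dirichlet(18/5, 13, 9/4, 9/4)
obs 9: x=3 → posterior Dirichlet(18/5, 13, 9/4, 13/4)
obs 10: x=2 → posterior Dirichlet(18/5, 13, 13/4, 13/4)
obs 11: x=2 → posterior Dirichlet(18/5, 13, 17/4, 13/4)
obs 12: x=2 → posterior Dirichlet(18/5, 13, 21/4, 13/4)
obs 13: x=2 → posterior Dirichlet(18/5, 13, 25/4, 13/4)
obs 14: x=0 → posterior Dirichlet(23/5, 13, 25/4, 13/4)

k = 2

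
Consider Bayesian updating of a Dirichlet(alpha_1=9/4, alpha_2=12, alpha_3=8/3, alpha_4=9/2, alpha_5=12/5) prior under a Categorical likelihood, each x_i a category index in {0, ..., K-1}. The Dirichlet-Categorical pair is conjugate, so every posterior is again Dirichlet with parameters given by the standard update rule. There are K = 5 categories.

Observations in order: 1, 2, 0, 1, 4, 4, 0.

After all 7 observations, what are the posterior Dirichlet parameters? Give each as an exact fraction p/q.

obs 1: x=1 → posterior Dirichlet(9/4, 13, 8/3, 9/2, 12/5)
obs 2: x=2 → posterior Dirichlet(9/4, 13, 11/3, 9/2, 12/5)
obs 3: x=0 → posterior Dirichlet(13/4, 13, 11/3, 9/2, 12/5)
obs 4: x=1 → posterior Dirichlet(13/4, 14, 11/3, 9/2, 12/5)
obs 5: x=4 → posterior Dirichlet(13/4, 14, 11/3, 9/2, 17/5)
obs 6: x=4 → posterior Dirichlet(13/4, 14, 11/3, 9/2, 22/5)
obs 7: x=0 → posterior Dirichlet(17/4, 14, 11/3, 9/2, 22/5)

alpha_1=17/4, alpha_2=14, alpha_3=11/3, alpha_4=9/2, alpha_5=22/5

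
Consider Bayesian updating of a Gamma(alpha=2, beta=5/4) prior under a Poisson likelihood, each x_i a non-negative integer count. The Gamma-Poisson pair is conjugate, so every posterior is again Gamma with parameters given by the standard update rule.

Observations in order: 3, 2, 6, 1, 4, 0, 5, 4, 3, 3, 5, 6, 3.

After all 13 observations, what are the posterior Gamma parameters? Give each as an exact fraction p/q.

obs 1: x=3 → posterior Gamma(5, 9/4)
obs 2: x=2 → posterior Gamma(7, 13/4)
obs 3: x=6 → posterior Gamma(13, 17/4)
obs 4: x=1 → posterior Gamma(14, 21/4)
obs 5: x=4 → posterior Gamma(18, 25/4)
obs 6: x=0 → posterior Gamma(18, 29/4)
obs 7: x=5 → posterior Gamma(23, 33/4)
obs 8: x=4 → posterior Gamma(27, 37/4)
obs 9: x=3 → posterior Gamma(30, 41/4)
obs 10: x=3 → posterior Gamma(33, 45/4)
obs 11: x=5 → posterior Gamma(38, 49/4)
obs 12: x=6 → posterior Gamma(44, 53/4)
obs 13: x=3 → posterior Gamma(47, 57/4)

alpha=47, beta=57/4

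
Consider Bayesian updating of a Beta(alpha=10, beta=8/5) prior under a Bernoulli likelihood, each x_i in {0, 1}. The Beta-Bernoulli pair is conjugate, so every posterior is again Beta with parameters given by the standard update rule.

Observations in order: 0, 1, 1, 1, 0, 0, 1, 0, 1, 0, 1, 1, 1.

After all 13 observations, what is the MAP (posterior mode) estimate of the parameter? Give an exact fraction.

85/113

obs 1: x=0 → posterior Beta(10, 13/5)
obs 2: x=1 → posterior Beta(11, 13/5)
obs 3: x=1 → posterior Beta(12, 13/5)
obs 4: x=1 → posterior Beta(13, 13/5)
obs 5: x=0 → posterior Beta(13, 18/5)
obs 6: x=0 → posterior Beta(13, 23/5)
obs 7: x=1 → posterior Beta(14, 23/5)
obs 8: x=0 → posterior Beta(14, 28/5)
obs 9: x=1 → posterior Beta(15, 28/5)
obs 10: x=0 → posterior Beta(15, 33/5)
obs 11: x=1 → posterior Beta(16, 33/5)
obs 12: x=1 → posterior Beta(17, 33/5)
obs 13: x=1 → posterior Beta(18, 33/5)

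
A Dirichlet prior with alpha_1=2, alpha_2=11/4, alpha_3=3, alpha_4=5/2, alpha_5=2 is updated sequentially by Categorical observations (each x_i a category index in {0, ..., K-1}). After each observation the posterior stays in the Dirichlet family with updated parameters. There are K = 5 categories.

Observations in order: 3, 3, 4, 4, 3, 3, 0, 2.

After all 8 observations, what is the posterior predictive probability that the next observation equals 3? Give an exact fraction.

26/81

obs 1: x=3 → posterior Dirichlet(2, 11/4, 3, 7/2, 2)
obs 2: x=3 → posterior Dirichlet(2, 11/4, 3, 9/2, 2)
obs 3: x=4 → posterior Dirichlet(2, 11/4, 3, 9/2, 3)
obs 4: x=4 → posterior Dirichlet(2, 11/4, 3, 9/2, 4)
obs 5: x=3 → posterior Dirichlet(2, 11/4, 3, 11/2, 4)
obs 6: x=3 → posterior Dirichlet(2, 11/4, 3, 13/2, 4)
obs 7: x=0 → posterior Dirichlet(3, 11/4, 3, 13/2, 4)
obs 8: x=2 → posterior Dirichlet(3, 11/4, 4, 13/2, 4)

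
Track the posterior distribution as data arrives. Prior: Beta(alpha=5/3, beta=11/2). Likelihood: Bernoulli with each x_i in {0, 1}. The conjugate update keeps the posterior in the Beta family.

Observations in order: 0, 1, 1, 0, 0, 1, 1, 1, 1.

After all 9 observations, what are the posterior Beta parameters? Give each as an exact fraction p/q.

alpha=23/3, beta=17/2

obs 1: x=0 → posterior Beta(5/3, 13/2)
obs 2: x=1 → posterior Beta(8/3, 13/2)
obs 3: x=1 → posterior Beta(11/3, 13/2)
obs 4: x=0 → posterior Beta(11/3, 15/2)
obs 5: x=0 → posterior Beta(11/3, 17/2)
obs 6: x=1 → posterior Beta(14/3, 17/2)
obs 7: x=1 → posterior Beta(17/3, 17/2)
obs 8: x=1 → posterior Beta(20/3, 17/2)
obs 9: x=1 → posterior Beta(23/3, 17/2)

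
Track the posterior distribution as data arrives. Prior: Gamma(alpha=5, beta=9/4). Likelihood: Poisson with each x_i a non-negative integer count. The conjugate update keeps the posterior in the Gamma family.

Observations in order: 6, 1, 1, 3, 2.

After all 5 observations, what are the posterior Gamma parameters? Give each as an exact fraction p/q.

obs 1: x=6 → posterior Gamma(11, 13/4)
obs 2: x=1 → posterior Gamma(12, 17/4)
obs 3: x=1 → posterior Gamma(13, 21/4)
obs 4: x=3 → posterior Gamma(16, 25/4)
obs 5: x=2 → posterior Gamma(18, 29/4)

alpha=18, beta=29/4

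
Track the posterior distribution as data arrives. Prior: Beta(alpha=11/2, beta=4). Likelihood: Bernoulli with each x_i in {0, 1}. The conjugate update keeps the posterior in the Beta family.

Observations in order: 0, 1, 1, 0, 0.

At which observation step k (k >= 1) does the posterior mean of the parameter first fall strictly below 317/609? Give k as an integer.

k = 5

obs 1: x=0 → posterior Beta(11/2, 5)
obs 2: x=1 → posterior Beta(13/2, 5)
obs 3: x=1 → posterior Beta(15/2, 5)
obs 4: x=0 → posterior Beta(15/2, 6)
obs 5: x=0 → posterior Beta(15/2, 7)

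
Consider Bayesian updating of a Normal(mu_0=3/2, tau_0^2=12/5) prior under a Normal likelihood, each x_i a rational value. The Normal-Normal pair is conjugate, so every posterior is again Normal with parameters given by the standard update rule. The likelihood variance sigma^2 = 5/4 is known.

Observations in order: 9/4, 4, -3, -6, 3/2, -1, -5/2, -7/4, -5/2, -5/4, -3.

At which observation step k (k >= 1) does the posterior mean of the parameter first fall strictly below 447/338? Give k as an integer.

obs 1: x=9/4 → posterior Normal(291/146, 60/73)
obs 2: x=4 → posterior Normal(675/242, 60/121)
obs 3: x=-3 → posterior Normal(387/338, 60/169)
obs 4: x=-6 → posterior Normal(-27/62, 60/217)
obs 5: x=3/2 → posterior Normal(-9/106, 12/53)
obs 6: x=-1 → posterior Normal(-141/626, 60/313)
obs 7: x=-5/2 → posterior Normal(-381/722, 60/361)
obs 8: x=-7/4 → posterior Normal(-549/818, 60/409)
obs 9: x=-5/2 → posterior Normal(-789/914, 60/457)
obs 10: x=-5/4 → posterior Normal(-9/10, 12/101)
obs 11: x=-3 → posterior Normal(-171/158, 60/553)

k = 3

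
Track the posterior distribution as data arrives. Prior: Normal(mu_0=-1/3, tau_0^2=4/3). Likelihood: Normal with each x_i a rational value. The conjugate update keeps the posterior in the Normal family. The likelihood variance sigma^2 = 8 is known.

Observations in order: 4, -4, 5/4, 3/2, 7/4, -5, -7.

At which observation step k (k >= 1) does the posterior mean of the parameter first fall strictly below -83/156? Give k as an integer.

obs 1: x=4 → posterior Normal(2/7, 8/7)
obs 2: x=-4 → posterior Normal(-1/4, 1)
obs 3: x=5/4 → posterior Normal(-1/12, 8/9)
obs 4: x=3/2 → posterior Normal(3/40, 4/5)
obs 5: x=7/4 → posterior Normal(5/22, 8/11)
obs 6: x=-5 → posterior Normal(-5/24, 2/3)
obs 7: x=-7 → posterior Normal(-19/26, 8/13)

k = 7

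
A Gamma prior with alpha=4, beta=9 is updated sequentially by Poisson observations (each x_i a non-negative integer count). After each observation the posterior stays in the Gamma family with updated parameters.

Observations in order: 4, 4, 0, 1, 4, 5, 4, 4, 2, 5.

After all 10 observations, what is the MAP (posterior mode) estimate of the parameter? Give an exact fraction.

36/19

obs 1: x=4 → posterior Gamma(8, 10)
obs 2: x=4 → posterior Gamma(12, 11)
obs 3: x=0 → posterior Gamma(12, 12)
obs 4: x=1 → posterior Gamma(13, 13)
obs 5: x=4 → posterior Gamma(17, 14)
obs 6: x=5 → posterior Gamma(22, 15)
obs 7: x=4 → posterior Gamma(26, 16)
obs 8: x=4 → posterior Gamma(30, 17)
obs 9: x=2 → posterior Gamma(32, 18)
obs 10: x=5 → posterior Gamma(37, 19)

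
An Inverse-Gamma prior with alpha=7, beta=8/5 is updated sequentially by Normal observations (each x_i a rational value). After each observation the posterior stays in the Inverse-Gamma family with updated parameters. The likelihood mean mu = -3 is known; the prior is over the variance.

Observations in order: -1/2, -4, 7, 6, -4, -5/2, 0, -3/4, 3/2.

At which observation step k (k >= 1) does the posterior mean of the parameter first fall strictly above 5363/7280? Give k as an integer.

k = 2

obs 1: x=-1/2 → posterior Inverse-Gamma(15/2, 189/40)
obs 2: x=-4 → posterior Inverse-Gamma(8, 209/40)
obs 3: x=7 → posterior Inverse-Gamma(17/2, 2209/40)
obs 4: x=6 → posterior Inverse-Gamma(9, 3829/40)
obs 5: x=-4 → posterior Inverse-Gamma(19/2, 3849/40)
obs 6: x=-5/2 → posterior Inverse-Gamma(10, 1927/20)
obs 7: x=0 → posterior Inverse-Gamma(21/2, 2017/20)
obs 8: x=-3/4 → posterior Inverse-Gamma(11, 16541/160)
obs 9: x=3/2 → posterior Inverse-Gamma(23/2, 18161/160)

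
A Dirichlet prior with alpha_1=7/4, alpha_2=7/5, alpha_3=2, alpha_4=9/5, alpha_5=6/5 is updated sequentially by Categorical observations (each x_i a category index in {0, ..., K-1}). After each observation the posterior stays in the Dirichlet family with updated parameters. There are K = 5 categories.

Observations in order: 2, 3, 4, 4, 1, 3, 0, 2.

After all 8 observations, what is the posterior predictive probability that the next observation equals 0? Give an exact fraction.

55/323

obs 1: x=2 → posterior Dirichlet(7/4, 7/5, 3, 9/5, 6/5)
obs 2: x=3 → posterior Dirichlet(7/4, 7/5, 3, 14/5, 6/5)
obs 3: x=4 → posterior Dirichlet(7/4, 7/5, 3, 14/5, 11/5)
obs 4: x=4 → posterior Dirichlet(7/4, 7/5, 3, 14/5, 16/5)
obs 5: x=1 → posterior Dirichlet(7/4, 12/5, 3, 14/5, 16/5)
obs 6: x=3 → posterior Dirichlet(7/4, 12/5, 3, 19/5, 16/5)
obs 7: x=0 → posterior Dirichlet(11/4, 12/5, 3, 19/5, 16/5)
obs 8: x=2 → posterior Dirichlet(11/4, 12/5, 4, 19/5, 16/5)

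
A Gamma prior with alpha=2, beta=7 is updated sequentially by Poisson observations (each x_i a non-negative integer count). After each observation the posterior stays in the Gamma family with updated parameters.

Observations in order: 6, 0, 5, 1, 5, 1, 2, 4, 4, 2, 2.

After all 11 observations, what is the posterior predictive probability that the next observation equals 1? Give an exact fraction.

162459117797974875944453234087228715162402816/570658162108627174778971075491512021856922699

obs 1: x=6 → posterior Gamma(8, 8)
obs 2: x=0 → posterior Gamma(8, 9)
obs 3: x=5 → posterior Gamma(13, 10)
obs 4: x=1 → posterior Gamma(14, 11)
obs 5: x=5 → posterior Gamma(19, 12)
obs 6: x=1 → posterior Gamma(20, 13)
obs 7: x=2 → posterior Gamma(22, 14)
obs 8: x=4 → posterior Gamma(26, 15)
obs 9: x=4 → posterior Gamma(30, 16)
obs 10: x=2 → posterior Gamma(32, 17)
obs 11: x=2 → posterior Gamma(34, 18)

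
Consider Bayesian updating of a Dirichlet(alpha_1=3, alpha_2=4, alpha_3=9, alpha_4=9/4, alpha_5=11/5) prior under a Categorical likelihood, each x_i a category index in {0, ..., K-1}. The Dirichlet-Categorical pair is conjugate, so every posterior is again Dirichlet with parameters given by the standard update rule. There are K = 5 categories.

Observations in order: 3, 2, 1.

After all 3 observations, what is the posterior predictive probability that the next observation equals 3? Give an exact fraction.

65/469

obs 1: x=3 → posterior Dirichlet(3, 4, 9, 13/4, 11/5)
obs 2: x=2 → posterior Dirichlet(3, 4, 10, 13/4, 11/5)
obs 3: x=1 → posterior Dirichlet(3, 5, 10, 13/4, 11/5)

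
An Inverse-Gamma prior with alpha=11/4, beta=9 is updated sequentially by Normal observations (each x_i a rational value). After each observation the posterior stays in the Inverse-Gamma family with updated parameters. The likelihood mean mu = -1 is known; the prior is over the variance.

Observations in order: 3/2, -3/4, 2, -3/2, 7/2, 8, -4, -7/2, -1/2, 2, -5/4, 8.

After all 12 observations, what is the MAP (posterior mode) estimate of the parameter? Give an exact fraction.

obs 1: x=3/2 → posterior Inverse-Gamma(13/4, 97/8)
obs 2: x=-3/4 → posterior Inverse-Gamma(15/4, 389/32)
obs 3: x=2 → posterior Inverse-Gamma(17/4, 533/32)
obs 4: x=-3/2 → posterior Inverse-Gamma(19/4, 537/32)
obs 5: x=7/2 → posterior Inverse-Gamma(21/4, 861/32)
obs 6: x=8 → posterior Inverse-Gamma(23/4, 2157/32)
obs 7: x=-4 → posterior Inverse-Gamma(25/4, 2301/32)
obs 8: x=-7/2 → posterior Inverse-Gamma(27/4, 2401/32)
obs 9: x=-1/2 → posterior Inverse-Gamma(29/4, 2405/32)
obs 10: x=2 → posterior Inverse-Gamma(31/4, 2549/32)
obs 11: x=-5/4 → posterior Inverse-Gamma(33/4, 1275/16)
obs 12: x=8 → posterior Inverse-Gamma(35/4, 1923/16)

641/52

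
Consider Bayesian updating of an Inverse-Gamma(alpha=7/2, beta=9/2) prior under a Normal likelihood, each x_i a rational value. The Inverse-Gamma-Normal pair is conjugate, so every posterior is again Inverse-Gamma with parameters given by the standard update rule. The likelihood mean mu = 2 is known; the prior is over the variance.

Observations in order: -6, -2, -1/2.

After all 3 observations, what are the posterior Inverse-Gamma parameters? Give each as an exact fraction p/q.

obs 1: x=-6 → posterior Inverse-Gamma(4, 73/2)
obs 2: x=-2 → posterior Inverse-Gamma(9/2, 89/2)
obs 3: x=-1/2 → posterior Inverse-Gamma(5, 381/8)

alpha=5, beta=381/8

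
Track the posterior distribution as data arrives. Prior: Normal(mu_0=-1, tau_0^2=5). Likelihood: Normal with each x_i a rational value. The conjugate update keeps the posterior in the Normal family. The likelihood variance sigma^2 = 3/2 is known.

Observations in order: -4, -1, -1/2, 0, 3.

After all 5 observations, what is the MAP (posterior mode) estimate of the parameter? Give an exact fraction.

obs 1: x=-4 → posterior Normal(-43/13, 15/13)
obs 2: x=-1 → posterior Normal(-53/23, 15/23)
obs 3: x=-1/2 → posterior Normal(-58/33, 5/11)
obs 4: x=0 → posterior Normal(-58/43, 15/43)
obs 5: x=3 → posterior Normal(-28/53, 15/53)

-28/53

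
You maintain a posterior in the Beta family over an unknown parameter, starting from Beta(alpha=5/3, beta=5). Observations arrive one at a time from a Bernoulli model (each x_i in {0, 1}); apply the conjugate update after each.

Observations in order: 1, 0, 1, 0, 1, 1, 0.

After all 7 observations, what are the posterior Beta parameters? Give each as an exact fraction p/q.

alpha=17/3, beta=8

obs 1: x=1 → posterior Beta(8/3, 5)
obs 2: x=0 → posterior Beta(8/3, 6)
obs 3: x=1 → posterior Beta(11/3, 6)
obs 4: x=0 → posterior Beta(11/3, 7)
obs 5: x=1 → posterior Beta(14/3, 7)
obs 6: x=1 → posterior Beta(17/3, 7)
obs 7: x=0 → posterior Beta(17/3, 8)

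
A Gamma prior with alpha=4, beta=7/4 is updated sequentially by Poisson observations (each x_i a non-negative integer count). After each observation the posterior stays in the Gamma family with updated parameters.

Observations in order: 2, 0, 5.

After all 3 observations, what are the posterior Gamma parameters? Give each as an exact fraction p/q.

obs 1: x=2 → posterior Gamma(6, 11/4)
obs 2: x=0 → posterior Gamma(6, 15/4)
obs 3: x=5 → posterior Gamma(11, 19/4)

alpha=11, beta=19/4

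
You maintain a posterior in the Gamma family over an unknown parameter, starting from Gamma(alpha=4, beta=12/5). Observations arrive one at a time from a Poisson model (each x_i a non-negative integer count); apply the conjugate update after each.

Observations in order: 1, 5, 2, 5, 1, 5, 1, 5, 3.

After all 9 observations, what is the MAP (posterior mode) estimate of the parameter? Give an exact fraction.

obs 1: x=1 → posterior Gamma(5, 17/5)
obs 2: x=5 → posterior Gamma(10, 22/5)
obs 3: x=2 → posterior Gamma(12, 27/5)
obs 4: x=5 → posterior Gamma(17, 32/5)
obs 5: x=1 → posterior Gamma(18, 37/5)
obs 6: x=5 → posterior Gamma(23, 42/5)
obs 7: x=1 → posterior Gamma(24, 47/5)
obs 8: x=5 → posterior Gamma(29, 52/5)
obs 9: x=3 → posterior Gamma(32, 57/5)

155/57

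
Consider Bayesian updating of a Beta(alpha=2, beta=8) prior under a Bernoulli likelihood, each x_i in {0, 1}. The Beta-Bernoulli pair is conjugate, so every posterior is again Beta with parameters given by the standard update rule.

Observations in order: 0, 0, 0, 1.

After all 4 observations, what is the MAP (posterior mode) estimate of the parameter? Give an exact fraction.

obs 1: x=0 → posterior Beta(2, 9)
obs 2: x=0 → posterior Beta(2, 10)
obs 3: x=0 → posterior Beta(2, 11)
obs 4: x=1 → posterior Beta(3, 11)

1/6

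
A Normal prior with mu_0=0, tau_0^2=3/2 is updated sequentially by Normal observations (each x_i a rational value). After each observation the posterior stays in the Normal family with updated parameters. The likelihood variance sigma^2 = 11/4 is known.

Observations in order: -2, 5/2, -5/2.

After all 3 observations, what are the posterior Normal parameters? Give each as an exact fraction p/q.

obs 1: x=-2 → posterior Normal(-12/17, 33/34)
obs 2: x=5/2 → posterior Normal(3/23, 33/46)
obs 3: x=-5/2 → posterior Normal(-12/29, 33/58)

mu_0=-12/29, tau_0^2=33/58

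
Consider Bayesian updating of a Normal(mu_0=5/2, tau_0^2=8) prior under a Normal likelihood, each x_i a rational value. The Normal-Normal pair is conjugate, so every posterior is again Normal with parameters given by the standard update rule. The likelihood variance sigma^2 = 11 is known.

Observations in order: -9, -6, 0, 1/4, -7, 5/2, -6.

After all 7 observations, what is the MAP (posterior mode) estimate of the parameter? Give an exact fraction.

obs 1: x=-9 → posterior Normal(-89/38, 88/19)
obs 2: x=-6 → posterior Normal(-185/54, 88/27)
obs 3: x=0 → posterior Normal(-37/14, 88/35)
obs 4: x=1/4 → posterior Normal(-181/86, 88/43)
obs 5: x=-7 → posterior Normal(-293/102, 88/51)
obs 6: x=5/2 → posterior Normal(-253/118, 88/59)
obs 7: x=-6 → posterior Normal(-349/134, 88/67)

-349/134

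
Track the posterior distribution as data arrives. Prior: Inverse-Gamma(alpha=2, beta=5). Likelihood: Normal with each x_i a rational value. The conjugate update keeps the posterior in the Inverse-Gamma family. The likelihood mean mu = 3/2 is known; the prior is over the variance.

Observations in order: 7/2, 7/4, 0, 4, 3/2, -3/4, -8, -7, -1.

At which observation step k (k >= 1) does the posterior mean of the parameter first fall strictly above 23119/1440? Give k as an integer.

k = 8

obs 1: x=7/2 → posterior Inverse-Gamma(5/2, 7)
obs 2: x=7/4 → posterior Inverse-Gamma(3, 225/32)
obs 3: x=0 → posterior Inverse-Gamma(7/2, 261/32)
obs 4: x=4 → posterior Inverse-Gamma(4, 361/32)
obs 5: x=3/2 → posterior Inverse-Gamma(9/2, 361/32)
obs 6: x=-3/4 → posterior Inverse-Gamma(5, 221/16)
obs 7: x=-8 → posterior Inverse-Gamma(11/2, 943/16)
obs 8: x=-7 → posterior Inverse-Gamma(6, 1521/16)
obs 9: x=-1 → posterior Inverse-Gamma(13/2, 1571/16)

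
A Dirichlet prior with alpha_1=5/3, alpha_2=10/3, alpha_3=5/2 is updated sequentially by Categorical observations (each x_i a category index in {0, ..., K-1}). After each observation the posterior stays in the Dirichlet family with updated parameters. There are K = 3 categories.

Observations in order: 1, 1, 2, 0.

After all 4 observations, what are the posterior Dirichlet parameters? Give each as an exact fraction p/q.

obs 1: x=1 → posterior Dirichlet(5/3, 13/3, 5/2)
obs 2: x=1 → posterior Dirichlet(5/3, 16/3, 5/2)
obs 3: x=2 → posterior Dirichlet(5/3, 16/3, 7/2)
obs 4: x=0 → posterior Dirichlet(8/3, 16/3, 7/2)

alpha_1=8/3, alpha_2=16/3, alpha_3=7/2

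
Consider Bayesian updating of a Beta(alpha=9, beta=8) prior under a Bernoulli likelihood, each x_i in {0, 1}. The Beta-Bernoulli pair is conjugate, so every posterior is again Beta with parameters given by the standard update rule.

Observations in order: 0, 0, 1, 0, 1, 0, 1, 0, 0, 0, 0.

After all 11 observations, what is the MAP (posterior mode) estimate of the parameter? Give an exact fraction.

11/26

obs 1: x=0 → posterior Beta(9, 9)
obs 2: x=0 → posterior Beta(9, 10)
obs 3: x=1 → posterior Beta(10, 10)
obs 4: x=0 → posterior Beta(10, 11)
obs 5: x=1 → posterior Beta(11, 11)
obs 6: x=0 → posterior Beta(11, 12)
obs 7: x=1 → posterior Beta(12, 12)
obs 8: x=0 → posterior Beta(12, 13)
obs 9: x=0 → posterior Beta(12, 14)
obs 10: x=0 → posterior Beta(12, 15)
obs 11: x=0 → posterior Beta(12, 16)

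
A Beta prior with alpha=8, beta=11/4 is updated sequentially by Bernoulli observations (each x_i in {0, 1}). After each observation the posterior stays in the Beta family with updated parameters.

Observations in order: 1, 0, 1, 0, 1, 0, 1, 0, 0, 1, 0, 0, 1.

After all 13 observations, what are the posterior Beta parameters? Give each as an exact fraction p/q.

alpha=14, beta=39/4

obs 1: x=1 → posterior Beta(9, 11/4)
obs 2: x=0 → posterior Beta(9, 15/4)
obs 3: x=1 → posterior Beta(10, 15/4)
obs 4: x=0 → posterior Beta(10, 19/4)
obs 5: x=1 → posterior Beta(11, 19/4)
obs 6: x=0 → posterior Beta(11, 23/4)
obs 7: x=1 → posterior Beta(12, 23/4)
obs 8: x=0 → posterior Beta(12, 27/4)
obs 9: x=0 → posterior Beta(12, 31/4)
obs 10: x=1 → posterior Beta(13, 31/4)
obs 11: x=0 → posterior Beta(13, 35/4)
obs 12: x=0 → posterior Beta(13, 39/4)
obs 13: x=1 → posterior Beta(14, 39/4)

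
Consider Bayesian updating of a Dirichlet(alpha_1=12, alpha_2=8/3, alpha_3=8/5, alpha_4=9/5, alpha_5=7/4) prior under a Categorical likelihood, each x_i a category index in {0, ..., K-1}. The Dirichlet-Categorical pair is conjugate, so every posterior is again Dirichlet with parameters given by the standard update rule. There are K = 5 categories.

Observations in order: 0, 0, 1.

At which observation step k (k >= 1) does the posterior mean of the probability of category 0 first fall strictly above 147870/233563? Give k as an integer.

obs 1: x=0 → posterior Dirichlet(13, 8/3, 8/5, 9/5, 7/4)
obs 2: x=0 → posterior Dirichlet(14, 8/3, 8/5, 9/5, 7/4)
obs 3: x=1 → posterior Dirichlet(14, 11/3, 8/5, 9/5, 7/4)

k = 2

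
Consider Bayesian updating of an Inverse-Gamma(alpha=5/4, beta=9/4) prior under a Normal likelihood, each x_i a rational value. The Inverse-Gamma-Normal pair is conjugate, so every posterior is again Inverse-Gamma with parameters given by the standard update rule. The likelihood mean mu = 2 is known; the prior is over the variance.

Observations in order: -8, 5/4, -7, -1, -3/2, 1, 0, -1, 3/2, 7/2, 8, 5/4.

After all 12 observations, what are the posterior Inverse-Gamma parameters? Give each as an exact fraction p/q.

obs 1: x=-8 → posterior Inverse-Gamma(7/4, 209/4)
obs 2: x=5/4 → posterior Inverse-Gamma(9/4, 1681/32)
obs 3: x=-7 → posterior Inverse-Gamma(11/4, 2977/32)
obs 4: x=-1 → posterior Inverse-Gamma(13/4, 3121/32)
obs 5: x=-3/2 → posterior Inverse-Gamma(15/4, 3317/32)
obs 6: x=1 → posterior Inverse-Gamma(17/4, 3333/32)
obs 7: x=0 → posterior Inverse-Gamma(19/4, 3397/32)
obs 8: x=-1 → posterior Inverse-Gamma(21/4, 3541/32)
obs 9: x=3/2 → posterior Inverse-Gamma(23/4, 3545/32)
obs 10: x=7/2 → posterior Inverse-Gamma(25/4, 3581/32)
obs 11: x=8 → posterior Inverse-Gamma(27/4, 4157/32)
obs 12: x=5/4 → posterior Inverse-Gamma(29/4, 2083/16)

alpha=29/4, beta=2083/16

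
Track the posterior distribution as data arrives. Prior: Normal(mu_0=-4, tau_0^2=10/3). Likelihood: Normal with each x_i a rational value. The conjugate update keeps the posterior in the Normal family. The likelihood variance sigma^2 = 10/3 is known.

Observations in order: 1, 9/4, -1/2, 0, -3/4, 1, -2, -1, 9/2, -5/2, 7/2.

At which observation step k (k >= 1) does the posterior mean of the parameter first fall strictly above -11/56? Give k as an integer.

obs 1: x=1 → posterior Normal(-3/2, 5/3)
obs 2: x=9/4 → posterior Normal(-1/4, 10/9)
obs 3: x=-1/2 → posterior Normal(-5/16, 5/6)
obs 4: x=0 → posterior Normal(-1/4, 2/3)
obs 5: x=-3/4 → posterior Normal(-1/3, 5/9)
obs 6: x=1 → posterior Normal(-1/7, 10/21)
obs 7: x=-2 → posterior Normal(-3/8, 5/12)
obs 8: x=-1 → posterior Normal(-4/9, 10/27)
obs 9: x=9/2 → posterior Normal(1/20, 1/3)
obs 10: x=-5/2 → posterior Normal(-2/11, 10/33)
obs 11: x=7/2 → posterior Normal(1/8, 5/18)

k = 6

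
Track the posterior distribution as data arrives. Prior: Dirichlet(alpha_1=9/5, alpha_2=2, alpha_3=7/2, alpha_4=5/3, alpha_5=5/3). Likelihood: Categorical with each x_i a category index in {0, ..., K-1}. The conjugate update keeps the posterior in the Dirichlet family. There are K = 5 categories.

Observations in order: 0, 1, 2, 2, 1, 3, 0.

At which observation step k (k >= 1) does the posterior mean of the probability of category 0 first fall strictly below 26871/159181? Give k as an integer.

k = 6

obs 1: x=0 → posterior Dirichlet(14/5, 2, 7/2, 5/3, 5/3)
obs 2: x=1 → posterior Dirichlet(14/5, 3, 7/2, 5/3, 5/3)
obs 3: x=2 → posterior Dirichlet(14/5, 3, 9/2, 5/3, 5/3)
obs 4: x=2 → posterior Dirichlet(14/5, 3, 11/2, 5/3, 5/3)
obs 5: x=1 → posterior Dirichlet(14/5, 4, 11/2, 5/3, 5/3)
obs 6: x=3 → posterior Dirichlet(14/5, 4, 11/2, 8/3, 5/3)
obs 7: x=0 → posterior Dirichlet(19/5, 4, 11/2, 8/3, 5/3)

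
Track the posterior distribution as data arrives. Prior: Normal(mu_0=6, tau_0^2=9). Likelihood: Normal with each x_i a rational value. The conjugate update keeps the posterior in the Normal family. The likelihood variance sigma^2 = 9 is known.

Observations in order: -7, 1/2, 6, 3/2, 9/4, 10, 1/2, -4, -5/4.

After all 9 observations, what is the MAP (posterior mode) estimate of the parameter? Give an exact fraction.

obs 1: x=-7 → posterior Normal(-1/2, 9/2)
obs 2: x=1/2 → posterior Normal(-1/6, 3)
obs 3: x=6 → posterior Normal(11/8, 9/4)
obs 4: x=3/2 → posterior Normal(7/5, 9/5)
obs 5: x=9/4 → posterior Normal(37/24, 3/2)
obs 6: x=10 → posterior Normal(11/4, 9/7)
obs 7: x=1/2 → posterior Normal(79/32, 9/8)
obs 8: x=-4 → posterior Normal(7/4, 1)
obs 9: x=-5/4 → posterior Normal(29/20, 9/10)

29/20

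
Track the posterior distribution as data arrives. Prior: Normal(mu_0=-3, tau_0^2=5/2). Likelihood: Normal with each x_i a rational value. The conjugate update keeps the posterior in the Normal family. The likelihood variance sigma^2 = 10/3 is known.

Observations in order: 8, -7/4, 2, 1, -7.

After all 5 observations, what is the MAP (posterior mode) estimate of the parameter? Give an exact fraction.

obs 1: x=8 → posterior Normal(12/7, 10/7)
obs 2: x=-7/4 → posterior Normal(27/40, 1)
obs 3: x=2 → posterior Normal(51/52, 10/13)
obs 4: x=1 → posterior Normal(63/64, 5/8)
obs 5: x=-7 → posterior Normal(-21/76, 10/19)

-21/76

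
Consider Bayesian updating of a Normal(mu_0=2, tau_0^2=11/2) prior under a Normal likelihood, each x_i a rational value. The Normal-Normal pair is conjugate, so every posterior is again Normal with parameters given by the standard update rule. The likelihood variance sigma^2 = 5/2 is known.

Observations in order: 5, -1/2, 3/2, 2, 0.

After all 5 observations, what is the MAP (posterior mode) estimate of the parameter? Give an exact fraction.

obs 1: x=5 → posterior Normal(65/16, 55/32)
obs 2: x=-1/2 → posterior Normal(119/54, 55/54)
obs 3: x=3/2 → posterior Normal(2, 55/76)
obs 4: x=2 → posterior Normal(2, 55/98)
obs 5: x=0 → posterior Normal(49/30, 11/24)

49/30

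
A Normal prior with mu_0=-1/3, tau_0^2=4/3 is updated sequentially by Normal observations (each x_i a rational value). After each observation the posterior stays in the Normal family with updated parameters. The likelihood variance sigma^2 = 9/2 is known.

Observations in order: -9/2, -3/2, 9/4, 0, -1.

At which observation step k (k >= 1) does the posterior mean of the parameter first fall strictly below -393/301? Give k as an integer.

obs 1: x=-9/2 → posterior Normal(-9/7, 36/35)
obs 2: x=-3/2 → posterior Normal(-57/43, 36/43)
obs 3: x=9/4 → posterior Normal(-13/17, 12/17)
obs 4: x=0 → posterior Normal(-39/59, 36/59)
obs 5: x=-1 → posterior Normal(-47/67, 36/67)

k = 2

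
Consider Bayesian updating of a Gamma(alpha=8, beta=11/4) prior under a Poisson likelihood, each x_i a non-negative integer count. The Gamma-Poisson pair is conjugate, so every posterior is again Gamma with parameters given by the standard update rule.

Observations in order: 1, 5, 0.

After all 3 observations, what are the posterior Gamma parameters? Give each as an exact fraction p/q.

alpha=14, beta=23/4

obs 1: x=1 → posterior Gamma(9, 15/4)
obs 2: x=5 → posterior Gamma(14, 19/4)
obs 3: x=0 → posterior Gamma(14, 23/4)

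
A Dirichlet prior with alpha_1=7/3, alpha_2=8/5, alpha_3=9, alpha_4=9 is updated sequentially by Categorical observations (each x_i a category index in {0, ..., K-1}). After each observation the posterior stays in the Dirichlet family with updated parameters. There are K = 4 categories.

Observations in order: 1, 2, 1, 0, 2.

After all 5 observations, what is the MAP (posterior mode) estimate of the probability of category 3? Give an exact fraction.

15/43

obs 1: x=1 → posterior Dirichlet(7/3, 13/5, 9, 9)
obs 2: x=2 → posterior Dirichlet(7/3, 13/5, 10, 9)
obs 3: x=1 → posterior Dirichlet(7/3, 18/5, 10, 9)
obs 4: x=0 → posterior Dirichlet(10/3, 18/5, 10, 9)
obs 5: x=2 → posterior Dirichlet(10/3, 18/5, 11, 9)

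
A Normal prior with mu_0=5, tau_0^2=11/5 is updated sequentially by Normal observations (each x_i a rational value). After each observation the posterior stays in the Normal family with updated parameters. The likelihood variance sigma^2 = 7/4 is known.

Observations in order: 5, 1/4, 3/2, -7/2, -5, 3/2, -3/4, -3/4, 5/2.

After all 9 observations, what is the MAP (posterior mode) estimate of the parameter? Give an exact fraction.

208/431

obs 1: x=5 → posterior Normal(5, 77/79)
obs 2: x=1/4 → posterior Normal(406/123, 77/123)
obs 3: x=3/2 → posterior Normal(472/167, 77/167)
obs 4: x=-7/2 → posterior Normal(318/211, 77/211)
obs 5: x=-5 → posterior Normal(98/255, 77/255)
obs 6: x=3/2 → posterior Normal(164/299, 77/299)
obs 7: x=-3/4 → posterior Normal(131/343, 11/49)
obs 8: x=-3/4 → posterior Normal(98/387, 77/387)
obs 9: x=5/2 → posterior Normal(208/431, 77/431)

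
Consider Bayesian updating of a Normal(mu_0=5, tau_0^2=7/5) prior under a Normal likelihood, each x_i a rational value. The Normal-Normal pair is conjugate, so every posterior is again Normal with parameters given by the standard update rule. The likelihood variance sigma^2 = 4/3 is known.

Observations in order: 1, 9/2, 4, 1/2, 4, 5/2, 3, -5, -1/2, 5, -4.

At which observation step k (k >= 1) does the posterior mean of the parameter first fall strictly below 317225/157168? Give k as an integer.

obs 1: x=1 → posterior Normal(121/41, 28/41)
obs 2: x=9/2 → posterior Normal(431/124, 14/31)
obs 3: x=4 → posterior Normal(599/166, 28/83)
obs 4: x=1/2 → posterior Normal(155/52, 7/26)
obs 5: x=4 → posterior Normal(394/125, 28/125)
obs 6: x=5/2 → posterior Normal(893/292, 14/73)
obs 7: x=3 → posterior Normal(1019/334, 28/167)
obs 8: x=-5 → posterior Normal(809/376, 7/47)
obs 9: x=-1/2 → posterior Normal(394/209, 28/209)
obs 10: x=5 → posterior Normal(499/230, 14/115)
obs 11: x=-4 → posterior Normal(415/251, 28/251)

k = 9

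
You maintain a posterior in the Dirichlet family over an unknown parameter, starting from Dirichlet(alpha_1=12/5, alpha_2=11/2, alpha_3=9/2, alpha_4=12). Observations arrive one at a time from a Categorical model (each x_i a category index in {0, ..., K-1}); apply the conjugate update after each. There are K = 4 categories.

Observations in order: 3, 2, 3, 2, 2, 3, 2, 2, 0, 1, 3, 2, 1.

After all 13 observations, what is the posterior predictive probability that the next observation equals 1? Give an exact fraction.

75/374

obs 1: x=3 → posterior Dirichlet(12/5, 11/2, 9/2, 13)
obs 2: x=2 → posterior Dirichlet(12/5, 11/2, 11/2, 13)
obs 3: x=3 → posterior Dirichlet(12/5, 11/2, 11/2, 14)
obs 4: x=2 → posterior Dirichlet(12/5, 11/2, 13/2, 14)
obs 5: x=2 → posterior Dirichlet(12/5, 11/2, 15/2, 14)
obs 6: x=3 → posterior Dirichlet(12/5, 11/2, 15/2, 15)
obs 7: x=2 → posterior Dirichlet(12/5, 11/2, 17/2, 15)
obs 8: x=2 → posterior Dirichlet(12/5, 11/2, 19/2, 15)
obs 9: x=0 → posterior Dirichlet(17/5, 11/2, 19/2, 15)
obs 10: x=1 → posterior Dirichlet(17/5, 13/2, 19/2, 15)
obs 11: x=3 → posterior Dirichlet(17/5, 13/2, 19/2, 16)
obs 12: x=2 → posterior Dirichlet(17/5, 13/2, 21/2, 16)
obs 13: x=1 → posterior Dirichlet(17/5, 15/2, 21/2, 16)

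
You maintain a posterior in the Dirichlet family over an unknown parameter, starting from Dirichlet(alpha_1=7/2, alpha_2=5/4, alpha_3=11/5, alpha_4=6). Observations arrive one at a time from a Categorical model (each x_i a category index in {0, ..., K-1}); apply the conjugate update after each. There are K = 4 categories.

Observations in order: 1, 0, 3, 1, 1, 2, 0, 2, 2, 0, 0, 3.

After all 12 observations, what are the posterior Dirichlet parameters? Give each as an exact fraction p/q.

obs 1: x=1 → posterior Dirichlet(7/2, 9/4, 11/5, 6)
obs 2: x=0 → posterior Dirichlet(9/2, 9/4, 11/5, 6)
obs 3: x=3 → posterior Dirichlet(9/2, 9/4, 11/5, 7)
obs 4: x=1 → posterior Dirichlet(9/2, 13/4, 11/5, 7)
obs 5: x=1 → posterior Dirichlet(9/2, 17/4, 11/5, 7)
obs 6: x=2 → posterior Dirichlet(9/2, 17/4, 16/5, 7)
obs 7: x=0 → posterior Dirichlet(11/2, 17/4, 16/5, 7)
obs 8: x=2 → posterior Dirichlet(11/2, 17/4, 21/5, 7)
obs 9: x=2 → posterior Dirichlet(11/2, 17/4, 26/5, 7)
obs 10: x=0 → posterior Dirichlet(13/2, 17/4, 26/5, 7)
obs 11: x=0 → posterior Dirichlet(15/2, 17/4, 26/5, 7)
obs 12: x=3 → posterior Dirichlet(15/2, 17/4, 26/5, 8)

alpha_1=15/2, alpha_2=17/4, alpha_3=26/5, alpha_4=8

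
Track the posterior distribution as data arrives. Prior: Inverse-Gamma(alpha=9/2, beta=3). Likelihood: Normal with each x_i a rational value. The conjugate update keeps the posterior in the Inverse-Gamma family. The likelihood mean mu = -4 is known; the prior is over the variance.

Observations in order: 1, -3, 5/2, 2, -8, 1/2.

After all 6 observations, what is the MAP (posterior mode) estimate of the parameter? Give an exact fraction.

293/34

obs 1: x=1 → posterior Inverse-Gamma(5, 31/2)
obs 2: x=-3 → posterior Inverse-Gamma(11/2, 16)
obs 3: x=5/2 → posterior Inverse-Gamma(6, 297/8)
obs 4: x=2 → posterior Inverse-Gamma(13/2, 441/8)
obs 5: x=-8 → posterior Inverse-Gamma(7, 505/8)
obs 6: x=1/2 → posterior Inverse-Gamma(15/2, 293/4)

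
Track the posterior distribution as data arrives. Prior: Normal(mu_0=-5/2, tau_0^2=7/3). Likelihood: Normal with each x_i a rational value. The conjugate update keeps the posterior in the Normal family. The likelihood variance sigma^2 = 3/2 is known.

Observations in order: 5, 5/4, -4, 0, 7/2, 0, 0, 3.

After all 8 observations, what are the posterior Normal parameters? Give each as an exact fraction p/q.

obs 1: x=5 → posterior Normal(95/46, 21/23)
obs 2: x=5/4 → posterior Normal(65/37, 21/37)
obs 3: x=-4 → posterior Normal(3/17, 7/17)
obs 4: x=0 → posterior Normal(9/65, 21/65)
obs 5: x=7/2 → posterior Normal(58/79, 21/79)
obs 6: x=0 → posterior Normal(58/93, 7/31)
obs 7: x=0 → posterior Normal(58/107, 21/107)
obs 8: x=3 → posterior Normal(100/121, 21/121)

mu_0=100/121, tau_0^2=21/121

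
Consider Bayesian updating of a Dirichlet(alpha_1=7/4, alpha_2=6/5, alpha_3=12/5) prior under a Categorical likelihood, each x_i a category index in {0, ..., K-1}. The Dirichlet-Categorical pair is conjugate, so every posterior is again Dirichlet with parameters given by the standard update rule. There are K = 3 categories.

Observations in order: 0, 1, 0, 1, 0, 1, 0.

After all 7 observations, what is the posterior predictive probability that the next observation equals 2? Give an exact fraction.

48/247

obs 1: x=0 → posterior Dirichlet(11/4, 6/5, 12/5)
obs 2: x=1 → posterior Dirichlet(11/4, 11/5, 12/5)
obs 3: x=0 → posterior Dirichlet(15/4, 11/5, 12/5)
obs 4: x=1 → posterior Dirichlet(15/4, 16/5, 12/5)
obs 5: x=0 → posterior Dirichlet(19/4, 16/5, 12/5)
obs 6: x=1 → posterior Dirichlet(19/4, 21/5, 12/5)
obs 7: x=0 → posterior Dirichlet(23/4, 21/5, 12/5)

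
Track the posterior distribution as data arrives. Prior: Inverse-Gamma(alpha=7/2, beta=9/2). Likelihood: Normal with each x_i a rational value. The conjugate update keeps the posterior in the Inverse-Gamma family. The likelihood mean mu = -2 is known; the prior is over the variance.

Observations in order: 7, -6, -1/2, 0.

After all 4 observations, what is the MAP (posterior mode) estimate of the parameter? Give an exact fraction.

obs 1: x=7 → posterior Inverse-Gamma(4, 45)
obs 2: x=-6 → posterior Inverse-Gamma(9/2, 53)
obs 3: x=-1/2 → posterior Inverse-Gamma(5, 433/8)
obs 4: x=0 → posterior Inverse-Gamma(11/2, 449/8)

449/52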